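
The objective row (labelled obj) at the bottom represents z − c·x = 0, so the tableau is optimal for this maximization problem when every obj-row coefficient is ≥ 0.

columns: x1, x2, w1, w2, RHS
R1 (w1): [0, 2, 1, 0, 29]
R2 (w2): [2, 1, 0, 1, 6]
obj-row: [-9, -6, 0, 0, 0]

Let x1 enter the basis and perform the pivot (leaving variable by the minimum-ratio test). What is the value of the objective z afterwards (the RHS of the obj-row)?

Ratio test on column x1 — row 1: entry 0 ≤ 0; row 2: 6/2 = 3. Minimum is 3 at row 2 (w2 leaves); pivot element 2.
Pivot on row 2; the obj-row RHS becomes 0 − (-9)·3 = 27.

27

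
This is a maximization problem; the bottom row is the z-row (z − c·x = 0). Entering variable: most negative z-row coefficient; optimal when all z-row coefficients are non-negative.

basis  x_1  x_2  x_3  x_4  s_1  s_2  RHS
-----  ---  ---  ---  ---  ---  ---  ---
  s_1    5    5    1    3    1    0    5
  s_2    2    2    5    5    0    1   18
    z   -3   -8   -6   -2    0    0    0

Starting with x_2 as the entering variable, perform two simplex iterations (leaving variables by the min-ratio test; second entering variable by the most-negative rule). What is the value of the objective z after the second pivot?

Ratio test on column x_2 — row 1: 5/5 = 1; row 2: 18/2 = 9. Minimum is 1 at row 1 (s_1 leaves); pivot element 5.
Pivot on row 1; the z-row RHS becomes 0 − (-8)·1 = 8.
Next entering variable (most negative z-row entry -22/5): x_3.
Ratio test on column x_3 — row 1: 1/(1/5) = 5; row 2: 16/(23/5) = 80/23. Minimum is 80/23 at row 2 (s_2 leaves); pivot element 23/5.
After the second pivot the z-row RHS is 8 − (-22/5)·(80/23) = 536/23.

536/23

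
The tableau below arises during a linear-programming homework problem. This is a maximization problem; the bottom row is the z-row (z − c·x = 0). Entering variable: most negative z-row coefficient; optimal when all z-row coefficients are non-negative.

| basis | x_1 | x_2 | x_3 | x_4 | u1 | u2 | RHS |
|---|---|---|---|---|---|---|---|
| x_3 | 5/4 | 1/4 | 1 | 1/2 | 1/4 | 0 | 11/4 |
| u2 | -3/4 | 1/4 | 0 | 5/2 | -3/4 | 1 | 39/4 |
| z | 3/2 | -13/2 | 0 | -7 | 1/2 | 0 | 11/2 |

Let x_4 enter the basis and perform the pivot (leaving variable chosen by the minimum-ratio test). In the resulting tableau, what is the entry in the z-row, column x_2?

Ratio test on column x_4 — row 1: (11/4)/(1/2) = 11/2; row 2: (39/4)/(5/2) = 39/10. Minimum is 39/10 at row 2 (u2 leaves); pivot element 5/2.
Divide row 2 by 5/2; eliminate column x_4 from the other rows.
z-row update in column x_2: -13/2 − (-7)·(1/10) = -29/5.

-29/5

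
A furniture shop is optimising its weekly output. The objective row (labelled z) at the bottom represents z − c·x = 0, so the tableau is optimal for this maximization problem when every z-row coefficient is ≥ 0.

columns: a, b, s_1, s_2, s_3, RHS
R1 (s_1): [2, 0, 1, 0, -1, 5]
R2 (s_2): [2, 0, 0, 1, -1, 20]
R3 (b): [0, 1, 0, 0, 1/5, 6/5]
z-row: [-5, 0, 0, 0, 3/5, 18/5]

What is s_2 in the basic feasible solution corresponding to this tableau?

20

s_2 is basic (row 2); its value is the RHS of that row, 20.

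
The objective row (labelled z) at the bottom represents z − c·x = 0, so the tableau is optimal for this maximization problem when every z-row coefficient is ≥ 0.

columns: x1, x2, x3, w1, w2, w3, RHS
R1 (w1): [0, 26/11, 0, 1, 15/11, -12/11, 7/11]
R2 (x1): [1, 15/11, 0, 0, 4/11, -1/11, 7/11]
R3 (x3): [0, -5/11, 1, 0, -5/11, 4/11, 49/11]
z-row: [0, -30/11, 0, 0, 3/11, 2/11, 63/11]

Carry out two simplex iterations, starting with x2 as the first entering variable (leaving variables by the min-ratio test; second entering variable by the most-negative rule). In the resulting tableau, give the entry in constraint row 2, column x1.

Ratio test on column x2 — row 1: (7/11)/(26/11) = 7/26; row 2: (7/11)/(15/11) = 7/15; row 3: entry -5/11 ≤ 0. Minimum is 7/26 at row 1 (w1 leaves); pivot element 26/11.
Divide row 1 by 26/11; eliminate column x2 from the other rows.
Second iteration: most negative z-row entry is -14/13 in column w3, so w3 enters.
Ratio test on column w3 — row 1: entry -6/13 ≤ 0; row 2: (7/26)/(7/13) = 1/2; row 3: (119/26)/(2/13) = 119/4. Minimum is 1/2 at row 2 (x1 leaves); pivot element 7/13.
Divide row 2 by 7/13; eliminate column w3 from the other rows.
After both pivots, the entry at constraint row 2, column x1 is 13/7.

13/7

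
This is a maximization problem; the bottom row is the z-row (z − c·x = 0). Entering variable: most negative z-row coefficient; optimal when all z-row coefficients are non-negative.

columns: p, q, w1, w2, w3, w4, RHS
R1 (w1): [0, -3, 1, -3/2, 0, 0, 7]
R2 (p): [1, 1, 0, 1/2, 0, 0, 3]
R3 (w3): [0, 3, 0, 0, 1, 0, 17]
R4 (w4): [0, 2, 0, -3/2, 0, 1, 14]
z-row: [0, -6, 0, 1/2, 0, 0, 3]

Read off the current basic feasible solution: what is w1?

w1 is basic (row 1); its value is the RHS of that row, 7.

7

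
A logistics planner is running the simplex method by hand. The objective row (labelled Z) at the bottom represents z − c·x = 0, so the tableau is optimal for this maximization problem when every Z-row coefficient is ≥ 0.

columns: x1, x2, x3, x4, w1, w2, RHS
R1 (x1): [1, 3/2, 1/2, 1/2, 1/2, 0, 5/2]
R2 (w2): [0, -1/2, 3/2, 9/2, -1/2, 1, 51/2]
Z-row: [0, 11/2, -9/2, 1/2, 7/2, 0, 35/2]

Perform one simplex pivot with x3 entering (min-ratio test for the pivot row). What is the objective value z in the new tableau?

Ratio test on column x3 — row 1: (5/2)/(1/2) = 5; row 2: (51/2)/(3/2) = 17. Minimum is 5 at row 1 (x1 leaves); pivot element 1/2.
Pivot on row 1; the Z-row RHS becomes 35/2 − (-9/2)·5 = 40.

40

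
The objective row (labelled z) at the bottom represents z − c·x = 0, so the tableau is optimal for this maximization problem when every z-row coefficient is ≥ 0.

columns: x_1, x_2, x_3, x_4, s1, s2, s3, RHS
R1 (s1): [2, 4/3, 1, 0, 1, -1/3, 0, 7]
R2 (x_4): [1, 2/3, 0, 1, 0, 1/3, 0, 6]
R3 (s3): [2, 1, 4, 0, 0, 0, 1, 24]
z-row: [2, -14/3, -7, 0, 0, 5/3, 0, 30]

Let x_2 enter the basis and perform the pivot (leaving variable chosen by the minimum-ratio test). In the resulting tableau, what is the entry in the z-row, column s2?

1/2

Ratio test on column x_2 — row 1: 7/(4/3) = 21/4; row 2: 6/(2/3) = 9; row 3: 24/1 = 24. Minimum is 21/4 at row 1 (s1 leaves); pivot element 4/3.
Divide row 1 by 4/3; eliminate column x_2 from the other rows.
z-row update in column s2: 5/3 − (-14/3)·(-1/4) = 1/2.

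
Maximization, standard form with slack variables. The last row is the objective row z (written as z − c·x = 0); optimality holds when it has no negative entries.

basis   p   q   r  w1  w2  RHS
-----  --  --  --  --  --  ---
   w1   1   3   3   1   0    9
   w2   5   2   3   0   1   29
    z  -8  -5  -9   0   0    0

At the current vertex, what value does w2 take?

29

w2 is basic (row 2); its value is the RHS of that row, 29.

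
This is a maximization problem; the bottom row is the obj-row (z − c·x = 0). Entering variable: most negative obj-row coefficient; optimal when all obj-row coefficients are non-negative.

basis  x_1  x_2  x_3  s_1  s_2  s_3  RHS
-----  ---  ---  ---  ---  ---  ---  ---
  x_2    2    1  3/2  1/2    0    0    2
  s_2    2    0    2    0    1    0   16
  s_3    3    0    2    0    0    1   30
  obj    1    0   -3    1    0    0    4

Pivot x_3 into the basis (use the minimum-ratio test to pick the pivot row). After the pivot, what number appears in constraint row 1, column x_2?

Ratio test on column x_3 — row 1: 2/(3/2) = 4/3; row 2: 16/2 = 8; row 3: 30/2 = 15. Minimum is 4/3 at row 1 (x_2 leaves); pivot element 3/2.
Divide row 1 by 3/2; eliminate column x_3 from the other rows.
In the new row 1, the x_2 entry is the old entry divided by the pivot: 1/(3/2) = 2/3.

2/3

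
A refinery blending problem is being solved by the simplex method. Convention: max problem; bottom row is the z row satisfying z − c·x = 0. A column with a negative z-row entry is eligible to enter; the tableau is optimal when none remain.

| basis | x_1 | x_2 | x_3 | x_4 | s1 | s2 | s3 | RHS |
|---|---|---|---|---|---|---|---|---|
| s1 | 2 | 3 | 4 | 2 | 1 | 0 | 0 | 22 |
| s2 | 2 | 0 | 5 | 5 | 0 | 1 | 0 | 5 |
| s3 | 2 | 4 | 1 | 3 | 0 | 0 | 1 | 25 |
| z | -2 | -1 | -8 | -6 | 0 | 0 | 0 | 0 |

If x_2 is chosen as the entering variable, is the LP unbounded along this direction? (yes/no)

Column x_2 has positive entries in row(s) 1, 3, so the ratio test bounds it — not unbounded.

no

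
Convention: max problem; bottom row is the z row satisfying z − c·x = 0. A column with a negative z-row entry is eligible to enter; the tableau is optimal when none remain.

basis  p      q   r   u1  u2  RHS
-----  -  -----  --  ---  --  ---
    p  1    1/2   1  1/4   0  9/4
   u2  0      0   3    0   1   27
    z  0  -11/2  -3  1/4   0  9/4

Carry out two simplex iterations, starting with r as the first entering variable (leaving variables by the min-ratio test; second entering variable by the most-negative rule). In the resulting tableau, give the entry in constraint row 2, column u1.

0

Ratio test on column r — row 1: (9/4)/1 = 9/4; row 2: 27/3 = 9. Minimum is 9/4 at row 1 (p leaves); pivot element 1.
Divide row 1 by 1; eliminate column r from the other rows.
Second iteration: most negative z-row entry is -4 in column q, so q enters.
Ratio test on column q — row 1: (9/4)/(1/2) = 9/2; row 2: entry -3/2 ≤ 0. Minimum is 9/2 at row 1 (r leaves); pivot element 1/2.
Divide row 1 by 1/2; eliminate column q from the other rows.
After both pivots, the entry at constraint row 2, column u1 is 0.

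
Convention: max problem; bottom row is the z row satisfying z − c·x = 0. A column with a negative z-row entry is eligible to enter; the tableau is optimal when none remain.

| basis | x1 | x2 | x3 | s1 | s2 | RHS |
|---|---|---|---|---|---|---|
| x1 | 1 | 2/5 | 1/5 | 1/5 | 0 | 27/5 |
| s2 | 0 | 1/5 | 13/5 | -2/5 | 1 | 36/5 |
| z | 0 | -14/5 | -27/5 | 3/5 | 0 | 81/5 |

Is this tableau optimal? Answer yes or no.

no

The z-row has a negative entry -27/5 in column x3, so it is not optimal.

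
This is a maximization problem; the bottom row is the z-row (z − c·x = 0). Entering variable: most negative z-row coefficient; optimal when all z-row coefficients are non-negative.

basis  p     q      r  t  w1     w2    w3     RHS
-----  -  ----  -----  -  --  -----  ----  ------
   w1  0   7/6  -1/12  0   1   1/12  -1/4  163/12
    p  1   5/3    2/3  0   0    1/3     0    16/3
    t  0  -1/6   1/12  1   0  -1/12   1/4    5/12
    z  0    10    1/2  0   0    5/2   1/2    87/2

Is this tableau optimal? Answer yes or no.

Every z-row coefficient is ≥ 0, so the tableau is optimal.

yes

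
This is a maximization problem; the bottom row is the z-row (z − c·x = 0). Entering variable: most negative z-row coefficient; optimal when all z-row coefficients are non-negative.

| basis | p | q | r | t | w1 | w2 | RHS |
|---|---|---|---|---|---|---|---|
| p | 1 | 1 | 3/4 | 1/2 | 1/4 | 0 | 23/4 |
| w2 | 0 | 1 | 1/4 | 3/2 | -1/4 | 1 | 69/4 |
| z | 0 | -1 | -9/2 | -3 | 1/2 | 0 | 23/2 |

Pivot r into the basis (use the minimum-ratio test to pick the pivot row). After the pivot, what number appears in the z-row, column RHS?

46

Ratio test on column r — row 1: (23/4)/(3/4) = 23/3; row 2: (69/4)/(1/4) = 69. Minimum is 23/3 at row 1 (p leaves); pivot element 3/4.
Divide row 1 by 3/4; eliminate column r from the other rows.
z-row update in column RHS: 23/2 − (-9/2)·(23/3) = 46.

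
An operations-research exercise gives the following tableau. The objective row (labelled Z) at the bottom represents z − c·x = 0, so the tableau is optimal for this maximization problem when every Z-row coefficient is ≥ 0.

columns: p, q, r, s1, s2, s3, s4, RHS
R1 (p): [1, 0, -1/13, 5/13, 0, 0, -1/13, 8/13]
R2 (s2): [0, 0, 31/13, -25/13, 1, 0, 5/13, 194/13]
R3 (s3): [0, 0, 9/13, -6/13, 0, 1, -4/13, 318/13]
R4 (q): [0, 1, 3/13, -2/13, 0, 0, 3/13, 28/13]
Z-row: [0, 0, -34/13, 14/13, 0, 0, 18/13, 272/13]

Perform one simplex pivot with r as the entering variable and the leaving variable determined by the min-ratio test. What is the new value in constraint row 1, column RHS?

Ratio test on column r — row 1: entry -1/13 ≤ 0; row 2: (194/13)/(31/13) = 194/31; row 3: (318/13)/(9/13) = 106/3; row 4: (28/13)/(3/13) = 28/3. Minimum is 194/31 at row 2 (s2 leaves); pivot element 31/13.
Divide row 2 by 31/13; eliminate column r from the other rows.
Row 1 update in column RHS: 8/13 − (-1/13)·(194/31) = 34/31.

34/31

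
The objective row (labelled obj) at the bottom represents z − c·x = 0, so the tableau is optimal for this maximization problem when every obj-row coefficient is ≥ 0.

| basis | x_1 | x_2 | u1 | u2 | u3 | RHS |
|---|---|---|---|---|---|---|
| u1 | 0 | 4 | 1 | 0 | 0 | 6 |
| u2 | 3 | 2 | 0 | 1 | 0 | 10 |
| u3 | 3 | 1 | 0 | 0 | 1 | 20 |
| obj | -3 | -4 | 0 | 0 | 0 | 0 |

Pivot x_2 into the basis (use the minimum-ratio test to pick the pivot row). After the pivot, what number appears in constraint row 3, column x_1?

Ratio test on column x_2 — row 1: 6/4 = 3/2; row 2: 10/2 = 5; row 3: 20/1 = 20. Minimum is 3/2 at row 1 (u1 leaves); pivot element 4.
Divide row 1 by 4; eliminate column x_2 from the other rows.
Row 3 update in column x_1: 3 − 1·0 = 3.

3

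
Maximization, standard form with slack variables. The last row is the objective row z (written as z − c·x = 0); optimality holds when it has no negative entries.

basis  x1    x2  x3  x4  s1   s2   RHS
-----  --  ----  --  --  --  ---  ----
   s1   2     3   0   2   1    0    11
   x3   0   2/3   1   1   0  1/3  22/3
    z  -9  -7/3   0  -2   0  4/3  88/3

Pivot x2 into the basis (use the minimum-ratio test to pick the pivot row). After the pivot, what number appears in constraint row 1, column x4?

Ratio test on column x2 — row 1: 11/3 = 11/3; row 2: (22/3)/(2/3) = 11. Minimum is 11/3 at row 1 (s1 leaves); pivot element 3.
Divide row 1 by 3; eliminate column x2 from the other rows.
In the new row 1, the x4 entry is the old entry divided by the pivot: 2/3 = 2/3.

2/3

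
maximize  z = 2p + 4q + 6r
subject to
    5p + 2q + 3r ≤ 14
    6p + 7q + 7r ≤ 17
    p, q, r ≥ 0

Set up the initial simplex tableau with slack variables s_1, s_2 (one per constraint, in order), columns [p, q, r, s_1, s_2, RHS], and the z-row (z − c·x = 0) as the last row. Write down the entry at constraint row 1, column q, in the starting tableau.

2

Constraint 1 has coefficient 2 on q.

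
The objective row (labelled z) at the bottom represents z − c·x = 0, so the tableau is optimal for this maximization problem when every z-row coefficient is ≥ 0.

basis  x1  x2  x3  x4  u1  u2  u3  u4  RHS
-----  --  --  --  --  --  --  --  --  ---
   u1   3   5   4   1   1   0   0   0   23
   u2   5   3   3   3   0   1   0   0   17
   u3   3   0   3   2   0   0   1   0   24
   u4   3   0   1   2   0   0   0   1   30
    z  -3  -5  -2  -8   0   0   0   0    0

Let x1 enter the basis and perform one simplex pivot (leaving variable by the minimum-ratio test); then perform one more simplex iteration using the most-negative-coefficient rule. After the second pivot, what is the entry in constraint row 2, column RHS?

17/3

Ratio test on column x1 — row 1: 23/3 = 23/3; row 2: 17/5 = 17/5; row 3: 24/3 = 8; row 4: 30/3 = 10. Minimum is 17/5 at row 2 (u2 leaves); pivot element 5.
Divide row 2 by 5; eliminate column x1 from the other rows.
Second iteration: most negative z-row entry is -31/5 in column x4, so x4 enters.
Ratio test on column x4 — row 1: entry -4/5 ≤ 0; row 2: (17/5)/(3/5) = 17/3; row 3: (69/5)/(1/5) = 69; row 4: (99/5)/(1/5) = 99. Minimum is 17/3 at row 2 (x1 leaves); pivot element 3/5.
Divide row 2 by 3/5; eliminate column x4 from the other rows.
After both pivots, the entry at constraint row 2, column RHS is 17/3.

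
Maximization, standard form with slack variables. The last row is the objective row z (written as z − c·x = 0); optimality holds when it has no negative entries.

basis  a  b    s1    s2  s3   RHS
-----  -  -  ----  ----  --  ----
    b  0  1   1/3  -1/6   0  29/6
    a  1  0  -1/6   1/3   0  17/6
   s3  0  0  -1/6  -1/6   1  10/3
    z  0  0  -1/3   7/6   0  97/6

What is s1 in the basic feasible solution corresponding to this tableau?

s1 is not in the basis, so in the current basic feasible solution s1 = 0.

0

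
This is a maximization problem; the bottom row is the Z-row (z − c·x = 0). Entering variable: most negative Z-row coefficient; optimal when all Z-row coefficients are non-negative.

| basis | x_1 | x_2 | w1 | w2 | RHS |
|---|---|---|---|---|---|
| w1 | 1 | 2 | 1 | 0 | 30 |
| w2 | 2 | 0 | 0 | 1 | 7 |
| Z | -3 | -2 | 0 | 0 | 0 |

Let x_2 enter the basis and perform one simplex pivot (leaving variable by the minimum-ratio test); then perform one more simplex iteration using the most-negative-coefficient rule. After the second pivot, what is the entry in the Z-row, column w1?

Ratio test on column x_2 — row 1: 30/2 = 15; row 2: entry 0 ≤ 0. Minimum is 15 at row 1 (w1 leaves); pivot element 2.
Divide row 1 by 2; eliminate column x_2 from the other rows.
Second iteration: most negative Z-row entry is -2 in column x_1, so x_1 enters.
Ratio test on column x_1 — row 1: 15/(1/2) = 30; row 2: 7/2 = 7/2. Minimum is 7/2 at row 2 (w2 leaves); pivot element 2.
Divide row 2 by 2; eliminate column x_1 from the other rows.
After both pivots, the entry at the Z-row, column w1 is 1.

1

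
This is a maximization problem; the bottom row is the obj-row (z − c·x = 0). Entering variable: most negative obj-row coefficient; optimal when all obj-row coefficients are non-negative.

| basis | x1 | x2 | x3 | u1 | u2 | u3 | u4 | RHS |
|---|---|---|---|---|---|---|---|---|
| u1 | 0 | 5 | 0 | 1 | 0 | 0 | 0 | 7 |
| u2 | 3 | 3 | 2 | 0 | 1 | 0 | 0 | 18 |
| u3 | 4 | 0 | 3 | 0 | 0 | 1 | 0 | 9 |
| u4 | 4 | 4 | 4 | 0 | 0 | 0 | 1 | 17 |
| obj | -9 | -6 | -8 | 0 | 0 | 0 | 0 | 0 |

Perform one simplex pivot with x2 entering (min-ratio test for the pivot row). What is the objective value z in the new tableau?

42/5

Ratio test on column x2 — row 1: 7/5 = 7/5; row 2: 18/3 = 6; row 3: entry 0 ≤ 0; row 4: 17/4 = 17/4. Minimum is 7/5 at row 1 (u1 leaves); pivot element 5.
Pivot on row 1; the obj-row RHS becomes 0 − (-6)·(7/5) = 42/5.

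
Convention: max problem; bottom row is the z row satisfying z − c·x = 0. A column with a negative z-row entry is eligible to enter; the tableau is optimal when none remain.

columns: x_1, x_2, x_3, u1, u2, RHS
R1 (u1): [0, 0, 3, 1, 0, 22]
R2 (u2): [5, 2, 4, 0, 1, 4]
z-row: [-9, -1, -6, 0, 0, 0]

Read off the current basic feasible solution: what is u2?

4

u2 is basic (row 2); its value is the RHS of that row, 4.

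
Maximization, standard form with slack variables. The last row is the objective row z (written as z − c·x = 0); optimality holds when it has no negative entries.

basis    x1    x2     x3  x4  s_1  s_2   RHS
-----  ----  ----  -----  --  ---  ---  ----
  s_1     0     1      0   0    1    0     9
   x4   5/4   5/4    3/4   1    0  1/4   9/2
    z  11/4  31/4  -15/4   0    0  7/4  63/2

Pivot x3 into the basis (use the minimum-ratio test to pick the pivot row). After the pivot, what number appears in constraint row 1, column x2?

1

Ratio test on column x3 — row 1: entry 0 ≤ 0; row 2: (9/2)/(3/4) = 6. Minimum is 6 at row 2 (x4 leaves); pivot element 3/4.
Divide row 2 by 3/4; eliminate column x3 from the other rows.
Row 1 update in column x2: 1 − 0·(5/3) = 1.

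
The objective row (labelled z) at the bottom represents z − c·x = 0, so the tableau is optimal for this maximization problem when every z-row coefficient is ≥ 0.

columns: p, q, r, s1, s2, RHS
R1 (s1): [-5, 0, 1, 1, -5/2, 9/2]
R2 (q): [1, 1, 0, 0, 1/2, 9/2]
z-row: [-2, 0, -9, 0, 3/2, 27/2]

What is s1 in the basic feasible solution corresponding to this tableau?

s1 is basic (row 1); its value is the RHS of that row, 9/2.

9/2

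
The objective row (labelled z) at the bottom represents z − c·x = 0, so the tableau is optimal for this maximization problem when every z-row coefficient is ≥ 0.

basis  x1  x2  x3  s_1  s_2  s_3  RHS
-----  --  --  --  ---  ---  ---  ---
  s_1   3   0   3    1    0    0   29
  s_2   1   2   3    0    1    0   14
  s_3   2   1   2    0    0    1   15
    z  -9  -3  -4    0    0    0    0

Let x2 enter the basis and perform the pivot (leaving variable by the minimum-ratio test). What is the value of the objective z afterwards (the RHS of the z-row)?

Ratio test on column x2 — row 1: entry 0 ≤ 0; row 2: 14/2 = 7; row 3: 15/1 = 15. Minimum is 7 at row 2 (s_2 leaves); pivot element 2.
Pivot on row 2; the z-row RHS becomes 0 − (-3)·7 = 21.

21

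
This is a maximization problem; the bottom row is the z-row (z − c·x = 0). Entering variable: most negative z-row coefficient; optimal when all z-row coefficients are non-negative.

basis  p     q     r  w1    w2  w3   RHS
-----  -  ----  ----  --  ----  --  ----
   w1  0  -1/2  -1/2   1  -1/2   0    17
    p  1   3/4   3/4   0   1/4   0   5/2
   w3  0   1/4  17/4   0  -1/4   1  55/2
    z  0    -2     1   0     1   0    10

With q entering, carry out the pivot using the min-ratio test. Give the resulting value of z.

Ratio test on column q — row 1: entry -1/2 ≤ 0; row 2: (5/2)/(3/4) = 10/3; row 3: (55/2)/(1/4) = 110. Minimum is 10/3 at row 2 (p leaves); pivot element 3/4.
Pivot on row 2; the z-row RHS becomes 10 − (-2)·(10/3) = 50/3.

50/3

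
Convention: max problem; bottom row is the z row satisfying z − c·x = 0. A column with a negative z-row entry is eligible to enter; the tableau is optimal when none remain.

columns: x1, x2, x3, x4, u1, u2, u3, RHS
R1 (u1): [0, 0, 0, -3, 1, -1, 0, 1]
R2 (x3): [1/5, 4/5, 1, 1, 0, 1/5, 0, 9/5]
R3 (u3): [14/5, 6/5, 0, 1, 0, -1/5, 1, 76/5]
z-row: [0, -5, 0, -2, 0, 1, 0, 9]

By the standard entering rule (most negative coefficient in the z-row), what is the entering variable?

Negative z-row entries: x2: -5, x4: -2.
The most negative is -5 in column x2, so x2 enters.

x2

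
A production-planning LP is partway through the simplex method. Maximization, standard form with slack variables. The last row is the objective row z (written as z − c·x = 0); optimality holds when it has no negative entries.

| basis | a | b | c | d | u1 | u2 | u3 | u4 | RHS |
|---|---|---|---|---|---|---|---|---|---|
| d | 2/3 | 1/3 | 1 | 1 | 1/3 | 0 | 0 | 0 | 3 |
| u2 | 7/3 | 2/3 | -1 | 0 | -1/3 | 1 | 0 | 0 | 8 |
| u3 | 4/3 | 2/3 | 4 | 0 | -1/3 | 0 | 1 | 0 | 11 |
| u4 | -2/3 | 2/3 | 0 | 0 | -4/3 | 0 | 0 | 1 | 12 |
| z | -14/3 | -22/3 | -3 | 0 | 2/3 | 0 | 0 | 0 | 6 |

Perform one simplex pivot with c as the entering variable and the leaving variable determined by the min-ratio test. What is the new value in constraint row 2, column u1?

-5/12

Ratio test on column c — row 1: 3/1 = 3; row 2: entry -1 ≤ 0; row 3: 11/4 = 11/4; row 4: entry 0 ≤ 0. Minimum is 11/4 at row 3 (u3 leaves); pivot element 4.
Divide row 3 by 4; eliminate column c from the other rows.
Row 2 update in column u1: -1/3 − (-1)·(-1/12) = -5/12.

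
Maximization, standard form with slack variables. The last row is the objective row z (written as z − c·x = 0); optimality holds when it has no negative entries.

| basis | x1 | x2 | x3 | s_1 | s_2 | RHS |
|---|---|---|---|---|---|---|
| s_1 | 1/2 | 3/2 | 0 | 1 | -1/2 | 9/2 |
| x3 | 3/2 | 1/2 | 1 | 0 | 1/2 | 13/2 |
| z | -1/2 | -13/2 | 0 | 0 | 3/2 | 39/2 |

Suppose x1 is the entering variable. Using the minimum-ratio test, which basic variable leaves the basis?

x3

Column x1 entries and ratios — s_1: (9/2)/(1/2) = 9; x3: (13/2)/(3/2) = 13/3.
Smallest ratio is 13/3 in the row of x3, so x3 leaves.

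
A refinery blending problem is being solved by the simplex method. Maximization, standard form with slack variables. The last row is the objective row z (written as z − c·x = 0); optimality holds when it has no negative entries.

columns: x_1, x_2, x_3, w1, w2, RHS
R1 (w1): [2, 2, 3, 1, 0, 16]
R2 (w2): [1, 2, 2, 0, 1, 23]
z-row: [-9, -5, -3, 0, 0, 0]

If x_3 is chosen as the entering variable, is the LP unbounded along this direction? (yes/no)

Column x_3 has positive entries in row(s) 1, 2, so the ratio test bounds it — not unbounded.

no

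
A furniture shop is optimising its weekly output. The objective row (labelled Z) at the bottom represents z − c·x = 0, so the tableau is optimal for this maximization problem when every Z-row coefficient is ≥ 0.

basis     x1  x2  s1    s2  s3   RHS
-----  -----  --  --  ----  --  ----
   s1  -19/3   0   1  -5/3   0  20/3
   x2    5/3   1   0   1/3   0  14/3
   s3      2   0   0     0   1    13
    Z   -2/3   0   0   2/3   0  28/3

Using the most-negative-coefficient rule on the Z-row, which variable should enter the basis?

Negative Z-row entries: x1: -2/3.
The most negative is -2/3 in column x1, so x1 enters.

x1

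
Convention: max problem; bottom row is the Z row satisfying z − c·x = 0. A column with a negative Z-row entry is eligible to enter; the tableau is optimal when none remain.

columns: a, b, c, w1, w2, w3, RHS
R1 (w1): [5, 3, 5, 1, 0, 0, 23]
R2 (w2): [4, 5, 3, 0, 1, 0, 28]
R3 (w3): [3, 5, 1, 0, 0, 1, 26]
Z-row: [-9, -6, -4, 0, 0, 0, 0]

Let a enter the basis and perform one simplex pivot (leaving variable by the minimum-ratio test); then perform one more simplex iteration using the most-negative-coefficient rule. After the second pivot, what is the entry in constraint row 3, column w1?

Ratio test on column a — row 1: 23/5 = 23/5; row 2: 28/4 = 7; row 3: 26/3 = 26/3. Minimum is 23/5 at row 1 (w1 leaves); pivot element 5.
Divide row 1 by 5; eliminate column a from the other rows.
Second iteration: most negative Z-row entry is -3/5 in column b, so b enters.
Ratio test on column b — row 1: (23/5)/(3/5) = 23/3; row 2: (48/5)/(13/5) = 48/13; row 3: (61/5)/(16/5) = 61/16. Minimum is 48/13 at row 2 (w2 leaves); pivot element 13/5.
Divide row 2 by 13/5; eliminate column b from the other rows.
After both pivots, the entry at constraint row 3, column w1 is 5/13.

5/13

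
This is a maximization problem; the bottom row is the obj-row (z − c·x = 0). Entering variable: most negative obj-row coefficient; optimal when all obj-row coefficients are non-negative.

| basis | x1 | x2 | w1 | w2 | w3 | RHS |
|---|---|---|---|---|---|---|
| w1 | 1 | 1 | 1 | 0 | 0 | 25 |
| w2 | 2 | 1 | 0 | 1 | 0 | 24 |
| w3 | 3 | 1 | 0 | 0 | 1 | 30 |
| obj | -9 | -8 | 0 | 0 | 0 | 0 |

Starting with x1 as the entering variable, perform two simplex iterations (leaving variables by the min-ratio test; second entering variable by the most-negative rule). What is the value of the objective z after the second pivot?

Ratio test on column x1 — row 1: 25/1 = 25; row 2: 24/2 = 12; row 3: 30/3 = 10. Minimum is 10 at row 3 (w3 leaves); pivot element 3.
Pivot on row 3; the obj-row RHS becomes 0 − (-9)·10 = 90.
Next entering variable (most negative obj-row entry -5): x2.
Ratio test on column x2 — row 1: 15/(2/3) = 45/2; row 2: 4/(1/3) = 12; row 3: 10/(1/3) = 30. Minimum is 12 at row 2 (w2 leaves); pivot element 1/3.
After the second pivot the obj-row RHS is 90 − (-5)·12 = 150.

150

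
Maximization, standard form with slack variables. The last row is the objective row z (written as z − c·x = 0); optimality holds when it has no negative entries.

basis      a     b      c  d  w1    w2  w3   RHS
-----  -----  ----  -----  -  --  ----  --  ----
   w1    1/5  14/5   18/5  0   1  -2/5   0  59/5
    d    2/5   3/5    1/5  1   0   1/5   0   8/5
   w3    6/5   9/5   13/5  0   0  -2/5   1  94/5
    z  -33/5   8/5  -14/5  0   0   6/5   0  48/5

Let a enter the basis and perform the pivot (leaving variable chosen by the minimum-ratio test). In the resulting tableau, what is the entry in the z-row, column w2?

Ratio test on column a — row 1: (59/5)/(1/5) = 59; row 2: (8/5)/(2/5) = 4; row 3: (94/5)/(6/5) = 47/3. Minimum is 4 at row 2 (d leaves); pivot element 2/5.
Divide row 2 by 2/5; eliminate column a from the other rows.
z-row update in column w2: 6/5 − (-33/5)·(1/2) = 9/2.

9/2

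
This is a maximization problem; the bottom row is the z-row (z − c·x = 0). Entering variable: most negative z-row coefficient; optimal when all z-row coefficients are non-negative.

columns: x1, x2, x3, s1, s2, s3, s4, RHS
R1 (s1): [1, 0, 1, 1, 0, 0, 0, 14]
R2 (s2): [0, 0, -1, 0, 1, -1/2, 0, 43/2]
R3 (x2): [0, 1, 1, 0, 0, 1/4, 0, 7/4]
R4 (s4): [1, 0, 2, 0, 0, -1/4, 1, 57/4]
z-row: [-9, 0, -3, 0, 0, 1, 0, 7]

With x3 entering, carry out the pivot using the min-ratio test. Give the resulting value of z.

49/4

Ratio test on column x3 — row 1: 14/1 = 14; row 2: entry -1 ≤ 0; row 3: (7/4)/1 = 7/4; row 4: (57/4)/2 = 57/8. Minimum is 7/4 at row 3 (x2 leaves); pivot element 1.
Pivot on row 3; the z-row RHS becomes 7 − (-3)·(7/4) = 49/4.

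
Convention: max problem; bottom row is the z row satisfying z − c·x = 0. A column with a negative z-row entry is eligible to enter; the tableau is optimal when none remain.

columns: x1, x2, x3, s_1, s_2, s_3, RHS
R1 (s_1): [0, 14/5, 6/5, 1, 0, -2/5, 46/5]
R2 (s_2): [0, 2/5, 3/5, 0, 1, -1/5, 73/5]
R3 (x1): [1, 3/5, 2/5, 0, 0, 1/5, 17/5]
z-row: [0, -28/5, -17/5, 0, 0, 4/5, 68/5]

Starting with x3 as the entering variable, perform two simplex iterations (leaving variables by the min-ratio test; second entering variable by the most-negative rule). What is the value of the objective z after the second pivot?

40

Ratio test on column x3 — row 1: (46/5)/(6/5) = 23/3; row 2: (73/5)/(3/5) = 73/3; row 3: (17/5)/(2/5) = 17/2. Minimum is 23/3 at row 1 (s_1 leaves); pivot element 6/5.
Pivot on row 1; the z-row RHS becomes 68/5 − (-17/5)·(23/3) = 119/3.
Next entering variable (most negative z-row entry -1/3): s_3.
Ratio test on column s_3 — row 1: entry -1/3 ≤ 0; row 2: entry 0 ≤ 0; row 3: (1/3)/(1/3) = 1. Minimum is 1 at row 3 (x1 leaves); pivot element 1/3.
After the second pivot the z-row RHS is 119/3 − (-1/3)·1 = 40.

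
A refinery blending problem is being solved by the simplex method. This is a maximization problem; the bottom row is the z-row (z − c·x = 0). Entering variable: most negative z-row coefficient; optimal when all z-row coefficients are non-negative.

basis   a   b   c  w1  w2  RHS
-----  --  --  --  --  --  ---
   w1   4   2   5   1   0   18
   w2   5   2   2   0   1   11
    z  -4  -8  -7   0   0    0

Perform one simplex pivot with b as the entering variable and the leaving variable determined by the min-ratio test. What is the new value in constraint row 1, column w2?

-1

Ratio test on column b — row 1: 18/2 = 9; row 2: 11/2 = 11/2. Minimum is 11/2 at row 2 (w2 leaves); pivot element 2.
Divide row 2 by 2; eliminate column b from the other rows.
Row 1 update in column w2: 0 − 2·(1/2) = -1.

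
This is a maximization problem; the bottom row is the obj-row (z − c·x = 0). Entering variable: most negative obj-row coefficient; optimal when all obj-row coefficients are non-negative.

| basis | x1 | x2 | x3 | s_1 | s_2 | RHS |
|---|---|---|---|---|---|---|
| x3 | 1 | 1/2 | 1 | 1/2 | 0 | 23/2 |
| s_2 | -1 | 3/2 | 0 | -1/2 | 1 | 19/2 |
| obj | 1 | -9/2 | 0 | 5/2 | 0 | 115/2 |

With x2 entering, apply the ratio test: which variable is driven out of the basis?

s_2

Column x2 entries and ratios — x3: (23/2)/(1/2) = 23; s_2: (19/2)/(3/2) = 19/3.
Smallest ratio is 19/3 in the row of s_2, so s_2 leaves.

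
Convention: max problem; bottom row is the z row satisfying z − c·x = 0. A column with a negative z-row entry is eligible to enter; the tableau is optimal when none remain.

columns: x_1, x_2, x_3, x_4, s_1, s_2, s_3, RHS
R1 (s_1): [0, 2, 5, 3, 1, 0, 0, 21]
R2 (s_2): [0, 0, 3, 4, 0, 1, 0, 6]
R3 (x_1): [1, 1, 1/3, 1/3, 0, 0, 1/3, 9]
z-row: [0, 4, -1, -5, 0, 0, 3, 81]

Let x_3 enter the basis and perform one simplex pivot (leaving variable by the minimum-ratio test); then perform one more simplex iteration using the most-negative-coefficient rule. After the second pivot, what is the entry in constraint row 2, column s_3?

0

Ratio test on column x_3 — row 1: 21/5 = 21/5; row 2: 6/3 = 2; row 3: 9/(1/3) = 27. Minimum is 2 at row 2 (s_2 leaves); pivot element 3.
Divide row 2 by 3; eliminate column x_3 from the other rows.
Second iteration: most negative z-row entry is -11/3 in column x_4, so x_4 enters.
Ratio test on column x_4 — row 1: entry -11/3 ≤ 0; row 2: 2/(4/3) = 3/2; row 3: entry -1/9 ≤ 0. Minimum is 3/2 at row 2 (x_3 leaves); pivot element 4/3.
Divide row 2 by 4/3; eliminate column x_4 from the other rows.
After both pivots, the entry at constraint row 2, column s_3 is 0.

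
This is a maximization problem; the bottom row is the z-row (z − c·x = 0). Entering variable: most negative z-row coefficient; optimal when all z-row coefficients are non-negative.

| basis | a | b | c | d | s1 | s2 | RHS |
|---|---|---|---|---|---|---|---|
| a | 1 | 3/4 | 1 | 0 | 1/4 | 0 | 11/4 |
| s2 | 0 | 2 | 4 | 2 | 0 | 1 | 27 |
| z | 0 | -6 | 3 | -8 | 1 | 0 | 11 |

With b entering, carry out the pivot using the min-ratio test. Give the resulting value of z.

Ratio test on column b — row 1: (11/4)/(3/4) = 11/3; row 2: 27/2 = 27/2. Minimum is 11/3 at row 1 (a leaves); pivot element 3/4.
Pivot on row 1; the z-row RHS becomes 11 − (-6)·(11/3) = 33.

33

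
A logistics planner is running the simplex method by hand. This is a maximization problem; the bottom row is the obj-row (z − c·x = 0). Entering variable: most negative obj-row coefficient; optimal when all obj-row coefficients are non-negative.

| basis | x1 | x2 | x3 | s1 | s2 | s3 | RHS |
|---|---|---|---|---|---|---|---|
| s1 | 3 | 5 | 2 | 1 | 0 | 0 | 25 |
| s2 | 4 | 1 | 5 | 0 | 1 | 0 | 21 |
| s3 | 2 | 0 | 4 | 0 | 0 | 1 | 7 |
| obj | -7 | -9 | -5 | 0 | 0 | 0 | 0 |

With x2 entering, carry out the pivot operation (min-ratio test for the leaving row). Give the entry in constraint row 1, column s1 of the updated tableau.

1/5

Ratio test on column x2 — row 1: 25/5 = 5; row 2: 21/1 = 21; row 3: entry 0 ≤ 0. Minimum is 5 at row 1 (s1 leaves); pivot element 5.
Divide row 1 by 5; eliminate column x2 from the other rows.
In the new row 1, the s1 entry is the old entry divided by the pivot: 1/5 = 1/5.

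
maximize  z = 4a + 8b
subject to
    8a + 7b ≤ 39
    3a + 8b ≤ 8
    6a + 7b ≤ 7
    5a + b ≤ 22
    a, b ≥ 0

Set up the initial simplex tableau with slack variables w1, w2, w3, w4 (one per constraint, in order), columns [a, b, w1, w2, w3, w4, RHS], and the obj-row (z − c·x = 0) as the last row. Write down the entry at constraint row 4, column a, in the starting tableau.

5

Constraint 4 has coefficient 5 on a.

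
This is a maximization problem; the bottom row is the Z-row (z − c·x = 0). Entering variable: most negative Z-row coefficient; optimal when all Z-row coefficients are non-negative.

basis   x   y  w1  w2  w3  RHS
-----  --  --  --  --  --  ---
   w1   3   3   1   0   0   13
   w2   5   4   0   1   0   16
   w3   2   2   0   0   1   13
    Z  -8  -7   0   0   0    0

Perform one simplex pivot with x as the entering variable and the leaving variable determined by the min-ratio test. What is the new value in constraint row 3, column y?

Ratio test on column x — row 1: 13/3 = 13/3; row 2: 16/5 = 16/5; row 3: 13/2 = 13/2. Minimum is 16/5 at row 2 (w2 leaves); pivot element 5.
Divide row 2 by 5; eliminate column x from the other rows.
Row 3 update in column y: 2 − 2·(4/5) = 2/5.

2/5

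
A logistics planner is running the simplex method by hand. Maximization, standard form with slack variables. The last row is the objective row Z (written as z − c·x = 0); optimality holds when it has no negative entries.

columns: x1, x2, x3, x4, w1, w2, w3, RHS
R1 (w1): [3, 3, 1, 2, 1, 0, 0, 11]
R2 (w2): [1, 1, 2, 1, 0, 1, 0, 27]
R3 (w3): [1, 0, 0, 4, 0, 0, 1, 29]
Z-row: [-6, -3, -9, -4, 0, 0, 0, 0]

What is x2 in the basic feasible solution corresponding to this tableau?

x2 is not in the basis, so in the current basic feasible solution x2 = 0.

0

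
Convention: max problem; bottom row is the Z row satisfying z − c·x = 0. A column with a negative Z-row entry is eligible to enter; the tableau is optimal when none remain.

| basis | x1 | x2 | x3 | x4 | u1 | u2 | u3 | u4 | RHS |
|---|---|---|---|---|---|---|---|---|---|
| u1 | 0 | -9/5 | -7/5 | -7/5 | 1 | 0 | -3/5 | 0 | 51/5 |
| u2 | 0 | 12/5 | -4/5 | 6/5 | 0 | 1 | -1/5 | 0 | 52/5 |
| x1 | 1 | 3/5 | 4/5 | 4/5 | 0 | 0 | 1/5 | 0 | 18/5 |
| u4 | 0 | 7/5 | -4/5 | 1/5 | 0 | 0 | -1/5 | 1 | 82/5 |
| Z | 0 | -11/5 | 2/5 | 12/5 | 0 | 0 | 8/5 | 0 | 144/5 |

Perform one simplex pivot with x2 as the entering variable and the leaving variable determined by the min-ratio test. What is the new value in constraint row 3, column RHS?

1

Ratio test on column x2 — row 1: entry -9/5 ≤ 0; row 2: (52/5)/(12/5) = 13/3; row 3: (18/5)/(3/5) = 6; row 4: (82/5)/(7/5) = 82/7. Minimum is 13/3 at row 2 (u2 leaves); pivot element 12/5.
Divide row 2 by 12/5; eliminate column x2 from the other rows.
Row 3 update in column RHS: 18/5 − (3/5)·(13/3) = 1.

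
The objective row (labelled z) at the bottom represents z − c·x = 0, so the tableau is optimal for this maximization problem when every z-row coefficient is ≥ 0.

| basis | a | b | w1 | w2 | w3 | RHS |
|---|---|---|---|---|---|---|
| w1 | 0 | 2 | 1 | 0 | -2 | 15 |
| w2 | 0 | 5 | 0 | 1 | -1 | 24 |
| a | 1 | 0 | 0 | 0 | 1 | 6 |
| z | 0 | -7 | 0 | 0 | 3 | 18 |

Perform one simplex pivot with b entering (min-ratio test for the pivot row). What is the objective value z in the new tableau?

258/5

Ratio test on column b — row 1: 15/2 = 15/2; row 2: 24/5 = 24/5; row 3: entry 0 ≤ 0. Minimum is 24/5 at row 2 (w2 leaves); pivot element 5.
Pivot on row 2; the z-row RHS becomes 18 − (-7)·(24/5) = 258/5.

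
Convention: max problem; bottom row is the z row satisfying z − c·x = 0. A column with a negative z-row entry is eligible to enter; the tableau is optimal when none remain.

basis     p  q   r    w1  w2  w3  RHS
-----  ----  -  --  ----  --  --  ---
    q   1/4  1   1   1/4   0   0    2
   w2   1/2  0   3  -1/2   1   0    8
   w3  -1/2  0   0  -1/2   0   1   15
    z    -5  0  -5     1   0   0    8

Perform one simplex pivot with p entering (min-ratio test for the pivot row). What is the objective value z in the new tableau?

Ratio test on column p — row 1: 2/(1/4) = 8; row 2: 8/(1/2) = 16; row 3: entry -1/2 ≤ 0. Minimum is 8 at row 1 (q leaves); pivot element 1/4.
Pivot on row 1; the z-row RHS becomes 8 − (-5)·8 = 48.

48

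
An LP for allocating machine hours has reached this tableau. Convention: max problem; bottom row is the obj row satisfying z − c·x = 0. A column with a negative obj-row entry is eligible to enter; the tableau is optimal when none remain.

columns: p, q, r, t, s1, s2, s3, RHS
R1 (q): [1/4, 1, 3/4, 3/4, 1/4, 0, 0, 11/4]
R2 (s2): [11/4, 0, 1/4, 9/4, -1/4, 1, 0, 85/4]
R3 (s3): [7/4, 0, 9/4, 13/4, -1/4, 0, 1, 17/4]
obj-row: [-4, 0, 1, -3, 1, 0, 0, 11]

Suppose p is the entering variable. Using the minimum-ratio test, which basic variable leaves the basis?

Column p entries and ratios — q: (11/4)/(1/4) = 11; s2: (85/4)/(11/4) = 85/11; s3: (17/4)/(7/4) = 17/7.
Smallest ratio is 17/7 in the row of s3, so s3 leaves.

s3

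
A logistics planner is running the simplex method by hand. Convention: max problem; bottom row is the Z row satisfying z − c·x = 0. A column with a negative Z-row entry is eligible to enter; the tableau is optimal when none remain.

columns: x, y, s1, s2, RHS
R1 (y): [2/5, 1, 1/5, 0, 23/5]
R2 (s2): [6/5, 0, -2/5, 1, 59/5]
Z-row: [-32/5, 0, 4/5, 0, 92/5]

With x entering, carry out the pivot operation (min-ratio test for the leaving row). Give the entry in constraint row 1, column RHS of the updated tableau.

2/3

Ratio test on column x — row 1: (23/5)/(2/5) = 23/2; row 2: (59/5)/(6/5) = 59/6. Minimum is 59/6 at row 2 (s2 leaves); pivot element 6/5.
Divide row 2 by 6/5; eliminate column x from the other rows.
Row 1 update in column RHS: 23/5 − (2/5)·(59/6) = 2/3.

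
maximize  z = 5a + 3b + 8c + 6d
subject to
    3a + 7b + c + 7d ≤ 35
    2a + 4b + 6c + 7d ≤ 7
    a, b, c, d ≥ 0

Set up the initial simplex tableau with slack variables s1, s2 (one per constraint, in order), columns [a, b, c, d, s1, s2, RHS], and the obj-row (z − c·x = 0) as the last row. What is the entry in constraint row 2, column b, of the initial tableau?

4

Constraint 2 has coefficient 4 on b.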